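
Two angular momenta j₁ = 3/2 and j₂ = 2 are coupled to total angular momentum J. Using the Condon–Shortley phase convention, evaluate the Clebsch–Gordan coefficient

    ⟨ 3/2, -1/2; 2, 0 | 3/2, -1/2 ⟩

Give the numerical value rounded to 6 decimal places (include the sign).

j₁+j₂−J=2  J+j₁−j₂=1  J−j₁+j₂=2  j₁+j₂+J+1=6
(j₁±m₁, j₂±m₂, J±M) = (1,2,2,2,1,2)
P² = 16/45
sum k=1..2:
  [1] −1/1 = -1
  [2] +1/4 = 1/4
S = -3/4
C² = P²·S² = 1/5 ; C = -0.447214

−√(1/5) = -0.447214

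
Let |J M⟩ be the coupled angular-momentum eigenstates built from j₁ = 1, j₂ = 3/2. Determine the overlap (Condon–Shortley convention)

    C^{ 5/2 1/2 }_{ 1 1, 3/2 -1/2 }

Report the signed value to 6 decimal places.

+0.547723

triangle: 0!·2!·3!/6! = 12/720
(j±m)!: 2!·0!·1!·2!·3!·2! = 48
prefactor² = (2J+1)·Δ·N² = 24/5
  k=0: +1/(0!·0!·0!·1!·2!·2!) = 1/4
Σ = 1/4  ⇒  CG² = 24/5·1/4² = 3/10
CG = +√(3/10) = +0.547723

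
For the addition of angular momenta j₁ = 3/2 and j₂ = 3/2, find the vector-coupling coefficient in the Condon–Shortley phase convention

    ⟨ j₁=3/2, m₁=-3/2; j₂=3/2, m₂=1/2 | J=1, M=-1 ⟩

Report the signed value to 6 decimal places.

+√(3/10) = +0.547723

triangle: 2!*1!*1!/5! = 2/120
(j±m)!: 0!*3!*2!*1!*0!*2! = 24
prefactor² = (2J+1)*Δ*N² = 6/5
  k=2: +1/(2!*0!*1!*0!*0!*1!) = 1/2
Σ = 1/2  ⇒  CG² = 6/5*1/2² = 3/10
CG = +√(3/10) = +0.547723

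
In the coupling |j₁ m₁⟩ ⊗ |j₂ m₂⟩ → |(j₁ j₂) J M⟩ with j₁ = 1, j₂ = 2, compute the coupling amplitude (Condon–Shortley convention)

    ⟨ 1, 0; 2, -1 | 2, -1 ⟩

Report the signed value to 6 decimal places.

+0.408248

j₁+j₂−J=1  J+j₁−j₂=1  J−j₁+j₂=3  j₁+j₂+J+1=6
(j₁±m₁, j₂±m₂, J±M) = (1,1,1,3,1,3)
P² = 3/2
sum k=0..1:
  [0] +1/2 = 1/2
  [1] −1/6 = -1/6
S = 1/3
C² = P²·S² = 1/6 ; C = +0.408248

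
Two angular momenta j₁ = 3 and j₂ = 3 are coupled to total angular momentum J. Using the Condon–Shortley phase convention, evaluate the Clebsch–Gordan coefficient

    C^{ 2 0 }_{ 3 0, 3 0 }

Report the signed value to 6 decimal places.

+√(4/21) ≈ +0.436436

triangle: 4!*2!*2!/9! = 96/362880
(j±m)!: 3!*3!*3!*3!*2!*2! = 5184
prefactor² = (2J+1)*Δ*N² = 48/7
  k=1: −1/(1!*3!*2!*2!*0!*0!) = -1/24
  k=2: +1/(2!*2!*1!*1!*1!*1!) = 1/4
  k=3: −1/(3!*1!*0!*0!*2!*2!) = -1/24
Σ = 1/6  ⇒  CG² = 48/7*1/6² = 4/21
CG = +√(4/21) = +0.436436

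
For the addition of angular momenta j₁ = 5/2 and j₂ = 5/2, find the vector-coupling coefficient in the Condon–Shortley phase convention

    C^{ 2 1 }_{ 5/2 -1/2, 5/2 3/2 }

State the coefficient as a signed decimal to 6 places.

j₁+j₂−J=3  J+j₁−j₂=2  J−j₁+j₂=2  j₁+j₂+J+1=8
(j₁±m₁, j₂±m₂, J±M) = (2,3,4,1,3,1)
P² = 36/7
sum k=2..3:
  [2] +1/4 = 1/4
  [3] −1/12 = -1/12
S = 1/6
C² = P²·S² = 1/7 ; C = +0.377964

+0.377964  (= +√(1/7))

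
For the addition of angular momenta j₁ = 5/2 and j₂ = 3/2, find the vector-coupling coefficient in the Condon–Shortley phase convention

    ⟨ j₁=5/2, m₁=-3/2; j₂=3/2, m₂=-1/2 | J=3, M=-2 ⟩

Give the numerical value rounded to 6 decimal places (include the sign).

−√(1/12) ≈ -0.288675

√[7·1!4!2!/8! · 1!4!1!2!1!5!] = √(48)
  +(−1)^0/∏(0,1,4,1,0,1)! = 1/24  (running 1/24)
  +(−1)^1/∏(1,0,3,0,1,2)! = -1/12  (running -1/24)
⟨..|..⟩ = √(48)·(-1/24) = -0.288675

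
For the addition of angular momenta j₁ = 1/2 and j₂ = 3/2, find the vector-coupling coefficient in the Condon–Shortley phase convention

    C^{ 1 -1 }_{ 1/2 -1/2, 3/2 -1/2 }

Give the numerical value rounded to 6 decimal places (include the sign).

triangle: 1!*0!*2!/4! = 2/24
(j±m)!: 0!*1!*1!*2!*0!*2! = 4
prefactor² = (2J+1)*Δ*N² = 1
  k=1: −1/(1!*0!*0!*0!*0!*2!) = -1/2
Σ = -1/2  ⇒  CG² = 1*(-1/2)² = 1/4
CG = −√(1/4) = -0.500000

−√(1/4) = -0.500000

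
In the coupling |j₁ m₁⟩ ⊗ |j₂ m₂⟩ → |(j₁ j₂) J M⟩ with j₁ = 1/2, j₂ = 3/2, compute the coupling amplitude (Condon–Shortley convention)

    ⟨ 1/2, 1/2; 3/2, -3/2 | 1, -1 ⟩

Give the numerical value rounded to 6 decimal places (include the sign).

+√(3/4) ≈ +0.866025

triangle: 1!*0!*2!/4! = 2/24
(j±m)!: 1!*0!*0!*3!*0!*2! = 12
prefactor² = (2J+1)*Δ*N² = 3
  k=0: +1/(0!*1!*0!*0!*0!*2!) = 1/2
Σ = 1/2  ⇒  CG² = 3*1/2² = 3/4
CG = +√(3/4) = +0.866025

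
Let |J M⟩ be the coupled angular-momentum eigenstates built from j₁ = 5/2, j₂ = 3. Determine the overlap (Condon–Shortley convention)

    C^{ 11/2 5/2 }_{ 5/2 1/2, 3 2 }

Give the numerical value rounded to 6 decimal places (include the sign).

+0.603023

j₁+j₂−J=0  J+j₁−j₂=5  J−j₁+j₂=6  j₁+j₂+J+1=12
(j₁±m₁, j₂±m₂, J±M) = (3,2,5,1,8,3)
P² = 8294400/11
sum k=0..0:
  [0] +1/1440 = 1/1440
S = 1/1440
C² = P²·S² = 4/11 ; C = +0.603023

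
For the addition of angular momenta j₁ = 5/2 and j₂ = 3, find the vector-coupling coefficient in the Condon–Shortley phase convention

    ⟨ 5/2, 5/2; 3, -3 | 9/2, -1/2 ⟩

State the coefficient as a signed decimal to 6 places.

+0.147122  (= +√(5/231))

√[10·1!4!5!/11! · 5!0!0!6!4!5!] = √(13824000/77)
  +(−1)^0/∏(0,1,0,0,4,5)! = 1/2880  (running 1/2880)
⟨..|..⟩ = √(13824000/77)·(1/2880) = +0.147122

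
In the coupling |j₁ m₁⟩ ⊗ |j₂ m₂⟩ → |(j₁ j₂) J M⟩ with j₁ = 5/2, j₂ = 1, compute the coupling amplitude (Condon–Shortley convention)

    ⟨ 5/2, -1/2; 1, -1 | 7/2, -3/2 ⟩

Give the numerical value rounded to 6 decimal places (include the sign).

√[8·0!5!2!/8! · 2!3!0!2!2!5!] = √(1920/7)
  +(−1)^0/∏(0,0,3,0,2,2)! = 1/24  (running 1/24)
⟨..|..⟩ = √(1920/7)·(1/24) = +0.690066

+√(10/21) ≈ +0.690066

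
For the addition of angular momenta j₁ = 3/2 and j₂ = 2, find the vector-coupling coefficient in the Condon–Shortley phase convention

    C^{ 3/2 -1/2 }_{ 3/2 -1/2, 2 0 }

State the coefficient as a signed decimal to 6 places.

√[4·2!1!2!/6! · 1!2!2!2!1!2!] = √(16/45)
  +(−1)^1/∏(1,1,1,1,0,1)! = -1  (running -1)
  +(−1)^2/∏(2,0,0,0,1,2)! = 1/4  (running -3/4)
⟨..|..⟩ = √(16/45)·(-3/4) = -0.447214

-0.447214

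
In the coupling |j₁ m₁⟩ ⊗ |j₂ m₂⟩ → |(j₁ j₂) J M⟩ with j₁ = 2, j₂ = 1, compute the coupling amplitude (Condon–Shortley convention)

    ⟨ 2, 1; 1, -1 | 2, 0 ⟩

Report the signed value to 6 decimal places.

+0.707107  (= +√(1/2))

√[5·1!3!1!/6! · 3!1!0!2!2!2!] = √(2)
  +(−1)^0/∏(0,1,1,0,2,1)! = 1/2  (running 1/2)
⟨..|..⟩ = √(2)·(1/2) = +0.707107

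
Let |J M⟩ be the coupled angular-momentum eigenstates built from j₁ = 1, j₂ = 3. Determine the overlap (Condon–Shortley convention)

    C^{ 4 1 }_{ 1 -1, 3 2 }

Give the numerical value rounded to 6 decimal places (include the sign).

√[9·0!2!6!/9! · 0!2!5!1!5!3!] = √(43200/7)
  +(−1)^0/∏(0,0,2,5,0,1)! = 1/240  (running 1/240)
⟨..|..⟩ = √(43200/7)·(1/240) = +0.327327

+√(3/28) ≈ +0.327327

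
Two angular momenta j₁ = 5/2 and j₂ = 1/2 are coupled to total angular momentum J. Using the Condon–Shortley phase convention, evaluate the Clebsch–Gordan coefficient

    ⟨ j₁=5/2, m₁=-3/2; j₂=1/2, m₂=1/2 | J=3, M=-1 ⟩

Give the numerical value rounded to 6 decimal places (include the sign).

√[7·0!5!1!/7! · 1!4!1!0!2!4!] = √(192)
  +(−1)^0/∏(0,0,4,1,1,0)! = 1/24  (running 1/24)
⟨..|..⟩ = √(192)·(1/24) = +0.577350

+√(1/3) ≈ +0.577350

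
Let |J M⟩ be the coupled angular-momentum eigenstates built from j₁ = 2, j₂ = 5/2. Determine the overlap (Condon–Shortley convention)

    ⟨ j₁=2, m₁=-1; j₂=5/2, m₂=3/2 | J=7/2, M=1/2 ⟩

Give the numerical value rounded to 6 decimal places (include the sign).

−√(121/315) ≈ -0.619780

triangle: 1!*3!*4!/9! = 144/362880
(j±m)!: 1!*3!*4!*1!*4!*3! = 20736
prefactor² = (2J+1)*Δ*N² = 2304/35
  k=0: +1/(0!*1!*3!*4!*0!*0!) = 1/144
  k=1: −1/(1!*0!*2!*3!*1!*1!) = -1/12
Σ = -11/144  ⇒  CG² = 2304/35*(-11/144)² = 121/315
CG = −√(121/315) = -0.619780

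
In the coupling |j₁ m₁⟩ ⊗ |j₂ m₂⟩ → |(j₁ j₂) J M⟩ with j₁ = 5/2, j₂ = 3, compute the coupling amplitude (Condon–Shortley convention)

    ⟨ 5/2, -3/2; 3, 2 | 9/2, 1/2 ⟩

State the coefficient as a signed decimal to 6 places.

-0.510355

triangle: 1!*4!*5!/11! = 2880/39916800
(j±m)!: 1!*4!*5!*1!*5!*4! = 8294400
prefactor² = (2J+1)*Δ*N² = 460800/77
  k=0: +1/(0!*1!*4!*5!*0!*0!) = 1/2880
  k=1: −1/(1!*0!*3!*4!*1!*1!) = -1/144
Σ = -19/2880  ⇒  CG² = 460800/77*(-19/2880)² = 361/1386
CG = −√(361/1386) = -0.510355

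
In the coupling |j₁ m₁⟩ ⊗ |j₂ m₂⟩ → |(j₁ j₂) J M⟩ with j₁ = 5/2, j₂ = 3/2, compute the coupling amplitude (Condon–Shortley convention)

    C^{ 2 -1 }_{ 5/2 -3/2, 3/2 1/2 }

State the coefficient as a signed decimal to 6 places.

triangle: 2!×3!×1!/7! = 12/5040
(j±m)!: 1!×4!×2!×1!×1!×3! = 288
prefactor² = (2J+1)×Δ×N² = 24/7
  k=1: −1/(1!×1!×3!×1!×0!×0!) = -1/6
  k=2: +1/(2!×0!×2!×0!×1!×1!) = 1/4
Σ = 1/12  ⇒  CG² = 24/7×1/12² = 1/42
CG = +√(1/42) = +0.154303

+√(1/42) = +0.154303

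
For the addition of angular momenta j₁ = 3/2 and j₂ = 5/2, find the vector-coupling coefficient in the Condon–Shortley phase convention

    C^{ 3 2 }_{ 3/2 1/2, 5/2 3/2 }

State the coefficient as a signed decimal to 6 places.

triangle: 1!×2!×4!/8! = 48/40320
(j±m)!: 2!×1!×4!×1!×5!×1! = 5760
prefactor² = (2J+1)×Δ×N² = 48
  k=0: +1/(0!×1!×1!×4!×1!×0!) = 1/24
  k=1: −1/(1!×0!×0!×3!×2!×1!) = -1/12
Σ = -1/24  ⇒  CG² = 48×(-1/24)² = 1/12
CG = −√(1/12) = -0.288675

−√(1/12) = -0.288675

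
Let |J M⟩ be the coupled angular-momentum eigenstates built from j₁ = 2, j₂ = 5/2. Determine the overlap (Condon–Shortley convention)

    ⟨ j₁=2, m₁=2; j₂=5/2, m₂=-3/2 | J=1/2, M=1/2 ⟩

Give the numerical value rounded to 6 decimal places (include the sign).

j₁+j₂−J=4  J+j₁−j₂=0  J−j₁+j₂=1  j₁+j₂+J+1=6
(j₁±m₁, j₂±m₂, J±M) = (4,0,1,4,1,0)
P² = 192/5
sum k=0..0:
  [0] +1/24 = 1/24
S = 1/24
C² = P²·S² = 1/15 ; C = +0.258199

+0.258199  (= +√(1/15))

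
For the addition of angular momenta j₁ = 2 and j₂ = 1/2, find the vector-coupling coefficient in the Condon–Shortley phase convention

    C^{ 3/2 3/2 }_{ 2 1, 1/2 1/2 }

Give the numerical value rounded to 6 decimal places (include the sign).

triangle: 1!*3!*0!/5! = 6/120
(j±m)!: 3!*1!*1!*0!*3!*0! = 36
prefactor² = (2J+1)*Δ*N² = 36/5
  k=1: −1/(1!*0!*0!*0!*3!*0!) = -1/6
Σ = -1/6  ⇒  CG² = 36/5*(-1/6)² = 1/5
CG = −√(1/5) = -0.447214

−√(1/5) = -0.447214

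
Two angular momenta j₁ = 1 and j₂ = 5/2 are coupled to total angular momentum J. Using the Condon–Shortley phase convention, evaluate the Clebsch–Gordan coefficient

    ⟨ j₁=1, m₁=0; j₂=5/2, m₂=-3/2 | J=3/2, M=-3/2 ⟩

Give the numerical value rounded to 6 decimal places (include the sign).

-0.516398

triangle: 2!·0!·3!/6! = 12/720
(j±m)!: 1!·1!·1!·4!·0!·3! = 144
prefactor² = (2J+1)·Δ·N² = 48/5
  k=1: −1/(1!·1!·0!·0!·0!·3!) = -1/6
Σ = -1/6  ⇒  CG² = 48/5·(-1/6)² = 4/15
CG = −√(4/15) = -0.516398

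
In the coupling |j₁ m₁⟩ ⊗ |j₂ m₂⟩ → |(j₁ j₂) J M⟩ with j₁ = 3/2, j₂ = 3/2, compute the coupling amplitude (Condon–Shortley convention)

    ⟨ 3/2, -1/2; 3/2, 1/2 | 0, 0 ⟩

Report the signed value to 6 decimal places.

+√(1/4) = +0.500000

√[1·3!0!0!/4! · 1!2!2!1!0!0!] = √(1)
  +(−1)^2/∏(2,1,0,0,0,0)! = 1/2  (running 1/2)
⟨..|..⟩ = √(1)·(1/2) = +0.500000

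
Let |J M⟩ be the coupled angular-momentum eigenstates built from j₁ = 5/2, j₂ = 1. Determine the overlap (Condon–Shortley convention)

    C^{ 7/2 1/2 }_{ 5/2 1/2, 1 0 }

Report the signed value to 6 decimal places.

j₁+j₂−J=0  J+j₁−j₂=5  J−j₁+j₂=2  j₁+j₂+J+1=8
(j₁±m₁, j₂±m₂, J±M) = (3,2,1,1,4,3)
P² = 576/7
sum k=0..0:
  [0] +1/12 = 1/12
S = 1/12
C² = P²·S² = 4/7 ; C = +0.755929

+√(4/7) ≈ +0.755929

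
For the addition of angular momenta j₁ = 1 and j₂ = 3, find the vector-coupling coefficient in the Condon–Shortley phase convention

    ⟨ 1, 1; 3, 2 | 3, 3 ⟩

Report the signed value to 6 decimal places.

+√(1/4) ≈ +0.500000

triangle: 1!·1!·5!/8! = 120/40320
(j±m)!: 2!·0!·5!·1!·6!·0! = 172800
prefactor² = (2J+1)·Δ·N² = 3600
  k=0: +1/(0!·1!·0!·5!·1!·0!) = 1/120
Σ = 1/120  ⇒  CG² = 3600·1/120² = 1/4
CG = +√(1/4) = +0.500000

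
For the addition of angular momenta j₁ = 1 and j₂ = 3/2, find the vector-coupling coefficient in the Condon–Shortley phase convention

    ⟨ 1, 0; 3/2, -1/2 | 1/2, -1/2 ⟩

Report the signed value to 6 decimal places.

-0.577350  (= −√(1/3))

√[2·2!0!1!/4! · 1!1!1!2!0!1!] = √(1/3)
  +(−1)^1/∏(1,1,0,0,0,1)! = -1  (running -1)
⟨..|..⟩ = √(1/3)·(-1) = -0.577350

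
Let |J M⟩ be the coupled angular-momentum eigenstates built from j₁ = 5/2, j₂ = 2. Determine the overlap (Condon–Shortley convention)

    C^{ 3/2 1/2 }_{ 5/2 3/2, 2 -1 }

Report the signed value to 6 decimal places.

−√(2/105) ≈ -0.138013

j₁+j₂−J=3  J+j₁−j₂=2  J−j₁+j₂=1  j₁+j₂+J+1=7
(j₁±m₁, j₂±m₂, J±M) = (4,1,1,3,2,1)
P² = 96/35
sum k=0..1:
  [0] +1/6 = 1/6
  [1] −1/4 = -1/4
S = -1/12
C² = P²·S² = 2/105 ; C = -0.138013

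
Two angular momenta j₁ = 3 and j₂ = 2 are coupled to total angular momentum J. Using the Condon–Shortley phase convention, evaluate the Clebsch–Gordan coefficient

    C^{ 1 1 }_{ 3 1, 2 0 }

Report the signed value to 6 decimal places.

+0.414039  (= +√(6/35))

triangle: 4!×2!×0!/7! = 48/5040
(j±m)!: 4!×2!×2!×2!×2!×0! = 384
prefactor² = (2J+1)×Δ×N² = 384/35
  k=2: +1/(2!×2!×0!×0!×2!×0!) = 1/8
Σ = 1/8  ⇒  CG² = 384/35×1/8² = 6/35
CG = +√(6/35) = +0.414039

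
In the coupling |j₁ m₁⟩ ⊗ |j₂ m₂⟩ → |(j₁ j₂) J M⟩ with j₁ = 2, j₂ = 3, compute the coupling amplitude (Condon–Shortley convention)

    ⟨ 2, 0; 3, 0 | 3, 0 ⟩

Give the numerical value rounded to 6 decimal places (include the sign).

triangle: 2!*2!*4!/9! = 96/362880
(j±m)!: 2!*2!*3!*3!*3!*3! = 5184
prefactor² = (2J+1)*Δ*N² = 48/5
  k=0: +1/(0!*2!*2!*3!*0!*1!) = 1/24
  k=1: −1/(1!*1!*1!*2!*1!*2!) = -1/4
  k=2: +1/(2!*0!*0!*1!*2!*3!) = 1/24
Σ = -1/6  ⇒  CG² = 48/5*(-1/6)² = 4/15
CG = −√(4/15) = -0.516398

-0.516398  (= −√(4/15))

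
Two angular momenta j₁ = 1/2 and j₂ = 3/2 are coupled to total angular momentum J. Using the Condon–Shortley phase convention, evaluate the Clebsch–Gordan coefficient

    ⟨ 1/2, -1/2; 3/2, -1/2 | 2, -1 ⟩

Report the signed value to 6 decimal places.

+√(3/4) = +0.866025

triangle: 0!·1!·3!/5! = 6/120
(j±m)!: 0!·1!·1!·2!·1!·3! = 12
prefactor² = (2J+1)·Δ·N² = 3
  k=0: +1/(0!·0!·1!·1!·0!·2!) = 1/2
Σ = 1/2  ⇒  CG² = 3·1/2² = 3/4
CG = +√(3/4) = +0.866025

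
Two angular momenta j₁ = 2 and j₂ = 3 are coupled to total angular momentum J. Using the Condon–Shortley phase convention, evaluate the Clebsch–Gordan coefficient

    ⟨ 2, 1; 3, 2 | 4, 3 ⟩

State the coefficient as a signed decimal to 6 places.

j₁+j₂−J=1  J+j₁−j₂=3  J−j₁+j₂=5  j₁+j₂+J+1=10
(j₁±m₁, j₂±m₂, J±M) = (3,1,5,1,7,1)
P² = 6480
sum k=0..1:
  [0] +1/240 = 1/240
  [1] −1/144 = -1/144
S = -1/360
C² = P²·S² = 1/20 ; C = -0.223607

−√(1/20) ≈ -0.223607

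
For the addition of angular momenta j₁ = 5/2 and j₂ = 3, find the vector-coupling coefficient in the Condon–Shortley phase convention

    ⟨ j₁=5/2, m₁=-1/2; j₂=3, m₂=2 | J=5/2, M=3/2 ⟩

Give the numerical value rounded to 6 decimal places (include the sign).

√[6·3!2!3!/9! · 2!3!5!1!4!1!] = √(288/7)
  +(−1)^2/∏(2,1,1,3,1,0)! = 1/12  (running 1/12)
  +(−1)^3/∏(3,0,0,2,2,1)! = -1/24  (running 1/24)
⟨..|..⟩ = √(288/7)·(1/24) = +0.267261

+0.267261  (= +√(1/14))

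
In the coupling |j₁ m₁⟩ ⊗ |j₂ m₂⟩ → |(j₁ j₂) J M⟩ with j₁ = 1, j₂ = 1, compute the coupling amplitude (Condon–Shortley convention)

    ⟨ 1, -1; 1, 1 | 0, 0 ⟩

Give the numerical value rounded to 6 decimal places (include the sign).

+√(1/3) = +0.577350

triangle: 2!×0!×0!/3! = 2/6
(j±m)!: 0!×2!×2!×0!×0!×0! = 4
prefactor² = (2J+1)×Δ×N² = 4/3
  k=2: +1/(2!×0!×0!×0!×0!×0!) = 1/2
Σ = 1/2  ⇒  CG² = 4/3×1/2² = 1/3
CG = +√(1/3) = +0.577350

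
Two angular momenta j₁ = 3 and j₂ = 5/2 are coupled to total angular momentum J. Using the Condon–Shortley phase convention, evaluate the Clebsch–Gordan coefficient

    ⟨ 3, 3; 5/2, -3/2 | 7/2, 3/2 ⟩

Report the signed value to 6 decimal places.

+√(2/7) ≈ +0.534522

√[8·2!4!3!/10! · 6!0!1!4!5!2!] = √(18432/7)
  +(−1)^0/∏(0,2,0,1,4,2)! = 1/96  (running 1/96)
⟨..|..⟩ = √(18432/7)·(1/96) = +0.534522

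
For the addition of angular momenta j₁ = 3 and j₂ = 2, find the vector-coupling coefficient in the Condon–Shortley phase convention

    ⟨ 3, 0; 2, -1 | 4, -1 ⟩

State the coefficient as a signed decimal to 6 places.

√[9·1!5!3!/10! · 3!3!1!3!3!5!] = √(1944/7)
  +(−1)^0/∏(0,1,3,1,2,2)! = 1/24  (running 1/24)
  +(−1)^1/∏(1,0,2,0,3,3)! = -1/72  (running 1/36)
⟨..|..⟩ = √(1944/7)·(1/36) = +0.462910

+√(3/14) ≈ +0.462910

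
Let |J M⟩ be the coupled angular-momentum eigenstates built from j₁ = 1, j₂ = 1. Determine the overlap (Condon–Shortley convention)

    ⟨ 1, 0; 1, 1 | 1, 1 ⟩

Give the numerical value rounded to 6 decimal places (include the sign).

−√(1/2) = -0.707107

j₁+j₂−J=1  J+j₁−j₂=1  J−j₁+j₂=1  j₁+j₂+J+1=4
(j₁±m₁, j₂±m₂, J±M) = (1,1,2,0,2,0)
P² = 1/2
sum k=1..1:
  [1] −1/1 = -1
S = -1
C² = P²·S² = 1/2 ; C = -0.707107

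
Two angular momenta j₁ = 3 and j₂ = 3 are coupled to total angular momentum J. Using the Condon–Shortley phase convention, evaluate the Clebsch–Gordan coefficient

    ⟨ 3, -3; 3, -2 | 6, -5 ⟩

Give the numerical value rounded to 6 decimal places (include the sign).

+0.707107  (= +√(1/2))

triangle: 0!*6!*6!/13! = 518400/6227020800
(j±m)!: 0!*6!*1!*5!*1!*11! = 3448811520000
prefactor² = (2J+1)*Δ*N² = 3732480000
  k=0: +1/(0!*0!*6!*1!*0!*5!) = 1/86400
Σ = 1/86400  ⇒  CG² = 3732480000*1/86400² = 1/2
CG = +√(1/2) = +0.707107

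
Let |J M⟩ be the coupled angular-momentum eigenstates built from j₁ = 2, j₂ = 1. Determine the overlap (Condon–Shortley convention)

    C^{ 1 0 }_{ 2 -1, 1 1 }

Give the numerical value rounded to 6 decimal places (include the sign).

j₁+j₂−J=2  J+j₁−j₂=2  J−j₁+j₂=0  j₁+j₂+J+1=5
(j₁±m₁, j₂±m₂, J±M) = (1,3,2,0,1,1)
P² = 6/5
sum k=2..2:
  [2] +1/2 = 1/2
S = 1/2
C² = P²·S² = 3/10 ; C = +0.547723

+0.547723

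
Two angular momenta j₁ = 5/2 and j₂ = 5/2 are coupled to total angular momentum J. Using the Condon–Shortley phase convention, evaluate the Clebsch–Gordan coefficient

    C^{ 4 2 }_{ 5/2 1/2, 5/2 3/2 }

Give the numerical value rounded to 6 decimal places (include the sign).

-0.422577

triangle: 1!*4!*4!/10! = 576/3628800
(j±m)!: 3!*2!*4!*1!*6!*2! = 414720
prefactor² = (2J+1)*Δ*N² = 20736/35
  k=0: +1/(0!*1!*2!*4!*2!*0!) = 1/96
  k=1: −1/(1!*0!*1!*3!*3!*1!) = -1/36
Σ = -5/288  ⇒  CG² = 20736/35*(-5/288)² = 5/28
CG = −√(5/28) = -0.422577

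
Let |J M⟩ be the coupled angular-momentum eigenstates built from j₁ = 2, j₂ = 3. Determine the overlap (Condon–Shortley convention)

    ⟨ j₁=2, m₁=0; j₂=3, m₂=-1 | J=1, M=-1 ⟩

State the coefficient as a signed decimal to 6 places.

+√(6/35) = +0.414039

triangle: 4!×0!×2!/7! = 48/5040
(j±m)!: 2!×2!×2!×4!×0!×2! = 384
prefactor² = (2J+1)×Δ×N² = 384/35
  k=2: +1/(2!×2!×0!×0!×0!×2!) = 1/8
Σ = 1/8  ⇒  CG² = 384/35×1/8² = 6/35
CG = +√(6/35) = +0.414039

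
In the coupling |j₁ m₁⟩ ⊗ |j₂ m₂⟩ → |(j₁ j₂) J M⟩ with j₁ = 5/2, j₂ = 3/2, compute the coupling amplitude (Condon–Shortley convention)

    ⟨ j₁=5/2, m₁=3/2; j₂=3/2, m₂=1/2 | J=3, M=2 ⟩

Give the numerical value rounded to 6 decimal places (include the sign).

j₁+j₂−J=1  J+j₁−j₂=4  J−j₁+j₂=2  j₁+j₂+J+1=8
(j₁±m₁, j₂±m₂, J±M) = (4,1,2,1,5,1)
P² = 48
sum k=0..1:
  [0] +1/12 = 1/12
  [1] −1/24 = -1/24
S = 1/24
C² = P²·S² = 1/12 ; C = +0.288675

+√(1/12) = +0.288675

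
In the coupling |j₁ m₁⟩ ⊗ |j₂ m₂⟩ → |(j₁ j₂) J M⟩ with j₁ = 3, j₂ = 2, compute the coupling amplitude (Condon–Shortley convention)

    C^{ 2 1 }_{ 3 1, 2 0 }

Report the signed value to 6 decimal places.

triangle: 3!*3!*1!/8! = 36/40320
(j±m)!: 4!*2!*2!*2!*3!*1! = 1152
prefactor² = (2J+1)*Δ*N² = 36/7
  k=1: −1/(1!*2!*1!*1!*2!*0!) = -1/4
  k=2: +1/(2!*1!*0!*0!*3!*1!) = 1/12
Σ = -1/6  ⇒  CG² = 36/7*(-1/6)² = 1/7
CG = −√(1/7) = -0.377964

-0.377964  (= −√(1/7))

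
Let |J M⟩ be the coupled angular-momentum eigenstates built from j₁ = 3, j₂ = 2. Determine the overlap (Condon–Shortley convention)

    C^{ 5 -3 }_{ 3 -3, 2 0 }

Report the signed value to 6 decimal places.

triangle: 0!×6!×4!/11! = 17280/39916800
(j±m)!: 0!×6!×2!×2!×2!×8! = 232243200
prefactor² = (2J+1)×Δ×N² = 1105920
  k=0: +1/(0!×0!×6!×2!×0!×2!) = 1/2880
Σ = 1/2880  ⇒  CG² = 1105920×1/2880² = 2/15
CG = +√(2/15) = +0.365148

+0.365148  (= +√(2/15))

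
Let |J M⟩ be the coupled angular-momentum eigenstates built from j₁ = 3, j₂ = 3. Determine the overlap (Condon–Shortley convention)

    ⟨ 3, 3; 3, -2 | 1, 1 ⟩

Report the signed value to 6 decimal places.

+0.327327

√[3·5!1!1!/8! · 6!0!1!5!2!0!] = √(10800/7)
  +(−1)^0/∏(0,5,0,1,1,0)! = 1/120  (running 1/120)
⟨..|..⟩ = √(10800/7)·(1/120) = +0.327327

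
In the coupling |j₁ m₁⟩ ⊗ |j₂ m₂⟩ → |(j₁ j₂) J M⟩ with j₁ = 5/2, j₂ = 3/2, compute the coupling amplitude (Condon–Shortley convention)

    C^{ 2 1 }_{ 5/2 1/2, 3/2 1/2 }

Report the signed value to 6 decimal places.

√[5·2!3!1!/7! · 3!2!2!1!3!1!] = √(12/7)
  +(−1)^1/∏(1,1,1,1,2,0)! = -1/2  (running -1/2)
  +(−1)^2/∏(2,0,0,0,3,1)! = 1/12  (running -5/12)
⟨..|..⟩ = √(12/7)·(-5/12) = -0.545545

−√(25/84) = -0.545545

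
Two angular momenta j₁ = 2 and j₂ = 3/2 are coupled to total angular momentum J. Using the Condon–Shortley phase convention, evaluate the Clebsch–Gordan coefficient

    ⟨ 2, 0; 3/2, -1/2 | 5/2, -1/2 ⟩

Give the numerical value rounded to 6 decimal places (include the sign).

+0.292770  (= +√(3/35))

j₁+j₂−J=1  J+j₁−j₂=3  J−j₁+j₂=2  j₁+j₂+J+1=7
(j₁±m₁, j₂±m₂, J±M) = (2,2,1,2,2,3)
P² = 48/35
sum k=0..1:
  [0] +1/2 = 1/2
  [1] −1/4 = -1/4
S = 1/4
C² = P²·S² = 3/35 ; C = +0.292770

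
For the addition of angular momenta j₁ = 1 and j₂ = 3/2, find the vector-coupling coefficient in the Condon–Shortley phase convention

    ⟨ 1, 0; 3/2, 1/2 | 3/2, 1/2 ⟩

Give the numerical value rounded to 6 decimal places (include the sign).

√[4·1!1!2!/5! · 1!1!2!1!2!1!] = √(4/15)
  +(−1)^0/∏(0,1,1,2,0,0)! = 1/2  (running 1/2)
  +(−1)^1/∏(1,0,0,1,1,1)! = -1  (running -1/2)
⟨..|..⟩ = √(4/15)·(-1/2) = -0.258199

−√(1/15) = -0.258199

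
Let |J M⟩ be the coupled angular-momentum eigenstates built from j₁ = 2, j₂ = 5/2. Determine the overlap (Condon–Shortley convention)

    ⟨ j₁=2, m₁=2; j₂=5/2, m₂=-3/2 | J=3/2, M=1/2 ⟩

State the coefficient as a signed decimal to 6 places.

+0.552052

√[4·3!1!2!/7! · 4!0!1!4!2!1!] = √(384/35)
  +(−1)^0/∏(0,3,0,1,1,1)! = 1/6  (running 1/6)
⟨..|..⟩ = √(384/35)·(1/6) = +0.552052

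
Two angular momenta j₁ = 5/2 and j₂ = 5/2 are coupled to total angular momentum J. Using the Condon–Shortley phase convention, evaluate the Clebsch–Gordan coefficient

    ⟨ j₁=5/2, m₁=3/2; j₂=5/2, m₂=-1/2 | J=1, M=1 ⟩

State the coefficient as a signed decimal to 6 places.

−√(8/35) = -0.478091

triangle: 4!·1!·1!/7! = 24/5040
(j±m)!: 4!·1!·2!·3!·2!·0! = 576
prefactor² = (2J+1)·Δ·N² = 288/35
  k=1: −1/(1!·3!·0!·1!·1!·0!) = -1/6
Σ = -1/6  ⇒  CG² = 288/35·(-1/6)² = 8/35
CG = −√(8/35) = -0.478091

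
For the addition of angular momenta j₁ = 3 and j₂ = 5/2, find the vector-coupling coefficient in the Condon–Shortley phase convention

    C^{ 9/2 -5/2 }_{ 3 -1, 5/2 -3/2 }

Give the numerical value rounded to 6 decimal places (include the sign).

j₁+j₂−J=1  J+j₁−j₂=5  J−j₁+j₂=4  j₁+j₂+J+1=11
(j₁±m₁, j₂±m₂, J±M) = (2,4,1,4,2,7)
P² = 92160/11
sum k=0..1:
  [0] +1/144 = 1/144
  [1] −1/288 = -1/288
S = 1/288
C² = P²·S² = 10/99 ; C = +0.317821

+0.317821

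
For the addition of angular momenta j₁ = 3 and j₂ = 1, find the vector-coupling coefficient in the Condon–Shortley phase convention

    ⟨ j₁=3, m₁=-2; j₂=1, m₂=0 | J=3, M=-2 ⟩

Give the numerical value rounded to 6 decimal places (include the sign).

√[7·1!5!1!/8! · 1!5!1!1!1!5!] = √(300)
  +(−1)^0/∏(0,1,5,1,0,0)! = 1/120  (running 1/120)
  +(−1)^1/∏(1,0,4,0,1,1)! = -1/24  (running -1/30)
⟨..|..⟩ = √(300)·(-1/30) = -0.577350

−√(1/3) ≈ -0.577350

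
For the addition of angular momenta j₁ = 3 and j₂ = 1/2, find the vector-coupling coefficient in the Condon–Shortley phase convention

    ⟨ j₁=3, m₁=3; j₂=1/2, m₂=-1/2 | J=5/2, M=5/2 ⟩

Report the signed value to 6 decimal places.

√[6·1!5!0!/7! · 6!0!0!1!5!0!] = √(86400/7)
  +(−1)^0/∏(0,1,0,0,5,0)! = 1/120  (running 1/120)
⟨..|..⟩ = √(86400/7)·(1/120) = +0.925820

+0.925820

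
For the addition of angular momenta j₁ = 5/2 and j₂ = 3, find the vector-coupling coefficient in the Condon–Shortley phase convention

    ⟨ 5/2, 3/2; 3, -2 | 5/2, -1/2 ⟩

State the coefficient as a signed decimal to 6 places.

+0.267261

√[6·3!2!3!/9! · 4!1!1!5!2!3!] = √(288/7)
  +(−1)^0/∏(0,3,1,1,1,2)! = 1/12  (running 1/12)
  +(−1)^1/∏(1,2,0,0,2,3)! = -1/24  (running 1/24)
⟨..|..⟩ = √(288/7)·(1/24) = +0.267261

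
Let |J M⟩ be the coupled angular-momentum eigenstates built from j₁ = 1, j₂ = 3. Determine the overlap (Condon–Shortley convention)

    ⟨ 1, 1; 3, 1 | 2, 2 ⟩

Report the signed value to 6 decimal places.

j₁+j₂−J=2  J+j₁−j₂=0  J−j₁+j₂=4  j₁+j₂+J+1=7
(j₁±m₁, j₂±m₂, J±M) = (2,0,4,2,4,0)
P² = 768/7
sum k=0..0:
  [0] +1/48 = 1/48
S = 1/48
C² = P²·S² = 1/21 ; C = +0.218218

+0.218218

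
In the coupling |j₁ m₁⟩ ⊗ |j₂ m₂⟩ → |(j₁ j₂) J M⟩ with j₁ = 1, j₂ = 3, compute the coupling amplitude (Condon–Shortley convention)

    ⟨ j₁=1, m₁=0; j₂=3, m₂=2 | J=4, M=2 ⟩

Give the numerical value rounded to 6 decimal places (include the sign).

+√(3/7) ≈ +0.654654

triangle: 0!×2!×6!/9! = 1440/362880
(j±m)!: 1!×1!×5!×1!×6!×2! = 172800
prefactor² = (2J+1)×Δ×N² = 43200/7
  k=0: +1/(0!×0!×1!×5!×1!×1!) = 1/120
Σ = 1/120  ⇒  CG² = 43200/7×1/120² = 3/7
CG = +√(3/7) = +0.654654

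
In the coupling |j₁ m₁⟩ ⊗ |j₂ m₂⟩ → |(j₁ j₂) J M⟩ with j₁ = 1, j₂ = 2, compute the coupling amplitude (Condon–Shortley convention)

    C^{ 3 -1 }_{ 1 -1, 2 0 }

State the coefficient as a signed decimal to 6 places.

+0.632456

√[7·0!2!4!/7! · 0!2!2!2!2!4!] = √(128/5)
  +(−1)^0/∏(0,0,2,2,0,2)! = 1/8  (running 1/8)
⟨..|..⟩ = √(128/5)·(1/8) = +0.632456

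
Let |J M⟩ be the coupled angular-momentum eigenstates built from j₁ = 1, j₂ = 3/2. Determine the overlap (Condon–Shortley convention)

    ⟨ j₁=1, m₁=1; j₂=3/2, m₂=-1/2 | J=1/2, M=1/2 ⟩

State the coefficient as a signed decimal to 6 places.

j₁+j₂−J=2  J+j₁−j₂=0  J−j₁+j₂=1  j₁+j₂+J+1=4
(j₁±m₁, j₂±m₂, J±M) = (2,0,1,2,1,0)
P² = 2/3
sum k=0..0:
  [0] +1/2 = 1/2
S = 1/2
C² = P²·S² = 1/6 ; C = +0.408248

+√(1/6) ≈ +0.408248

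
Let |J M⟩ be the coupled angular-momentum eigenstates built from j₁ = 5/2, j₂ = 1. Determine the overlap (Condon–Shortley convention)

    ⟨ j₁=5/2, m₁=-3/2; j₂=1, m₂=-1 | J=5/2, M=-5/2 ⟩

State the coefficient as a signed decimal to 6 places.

j₁+j₂−J=1  J+j₁−j₂=4  J−j₁+j₂=1  j₁+j₂+J+1=7
(j₁±m₁, j₂±m₂, J±M) = (1,4,0,2,0,5)
P² = 1152/7
sum k=0..0:
  [0] +1/24 = 1/24
S = 1/24
C² = P²·S² = 2/7 ; C = +0.534522

+0.534522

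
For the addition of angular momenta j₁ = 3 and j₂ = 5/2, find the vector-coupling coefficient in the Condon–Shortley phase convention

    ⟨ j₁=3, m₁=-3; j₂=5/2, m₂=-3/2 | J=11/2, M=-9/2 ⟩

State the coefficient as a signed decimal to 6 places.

triangle: 0!·6!·5!/12! = 86400/479001600
(j±m)!: 0!·6!·1!·4!·1!·10! = 62705664000
prefactor² = (2J+1)·Δ·N² = 1492992000/11
  k=0: +1/(0!·0!·6!·1!·0!·4!) = 1/17280
Σ = 1/17280  ⇒  CG² = 1492992000/11·1/17280² = 5/11
CG = +√(5/11) = +0.674200

+√(5/11) ≈ +0.674200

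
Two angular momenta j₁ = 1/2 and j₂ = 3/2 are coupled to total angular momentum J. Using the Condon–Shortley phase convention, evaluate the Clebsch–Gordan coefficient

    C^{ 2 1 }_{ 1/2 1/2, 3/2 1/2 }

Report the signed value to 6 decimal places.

+√(3/4) ≈ +0.866025

triangle: 0!·1!·3!/5! = 6/120
(j±m)!: 1!·0!·2!·1!·3!·1! = 12
prefactor² = (2J+1)·Δ·N² = 3
  k=0: +1/(0!·0!·0!·2!·1!·1!) = 1/2
Σ = 1/2  ⇒  CG² = 3·1/2² = 3/4
CG = +√(3/4) = +0.866025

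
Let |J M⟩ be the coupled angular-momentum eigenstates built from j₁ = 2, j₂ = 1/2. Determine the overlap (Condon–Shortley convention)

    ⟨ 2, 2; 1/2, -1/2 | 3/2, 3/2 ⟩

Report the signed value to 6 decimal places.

j₁+j₂−J=1  J+j₁−j₂=3  J−j₁+j₂=0  j₁+j₂+J+1=5
(j₁±m₁, j₂±m₂, J±M) = (4,0,0,1,3,0)
P² = 144/5
sum k=0..0:
  [0] +1/6 = 1/6
S = 1/6
C² = P²·S² = 4/5 ; C = +0.894427

+0.894427  (= +√(4/5))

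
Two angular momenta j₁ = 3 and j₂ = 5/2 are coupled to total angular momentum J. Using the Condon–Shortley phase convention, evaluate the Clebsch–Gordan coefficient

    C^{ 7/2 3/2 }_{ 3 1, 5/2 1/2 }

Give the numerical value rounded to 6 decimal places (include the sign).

−√(5/21) ≈ -0.487950

triangle: 2!*4!*3!/10! = 288/3628800
(j±m)!: 4!*2!*3!*2!*5!*2! = 138240
prefactor² = (2J+1)*Δ*N² = 3072/35
  k=0: +1/(0!*2!*2!*3!*2!*0!) = 1/48
  k=1: −1/(1!*1!*1!*2!*3!*1!) = -1/12
  k=2: +1/(2!*0!*0!*1!*4!*2!) = 1/96
Σ = -5/96  ⇒  CG² = 3072/35*(-5/96)² = 5/21
CG = −√(5/21) = -0.487950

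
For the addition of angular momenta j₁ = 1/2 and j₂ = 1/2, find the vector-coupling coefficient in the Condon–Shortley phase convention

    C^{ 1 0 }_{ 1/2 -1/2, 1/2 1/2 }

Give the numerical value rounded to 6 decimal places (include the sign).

√[3·0!1!1!/3! · 0!1!1!0!1!1!] = √(1/2)
  +(−1)^0/∏(0,0,1,1,0,0)! = 1  (running 1)
⟨..|..⟩ = √(1/2)·(1) = +0.707107

+√(1/2) = +0.707107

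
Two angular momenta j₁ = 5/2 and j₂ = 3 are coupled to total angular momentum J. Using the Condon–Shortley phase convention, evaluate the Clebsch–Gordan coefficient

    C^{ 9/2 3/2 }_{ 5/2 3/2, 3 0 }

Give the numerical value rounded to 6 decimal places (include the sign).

triangle: 1!*4!*5!/11! = 2880/39916800
(j±m)!: 4!*1!*3!*3!*6!*3! = 3732480
prefactor² = (2J+1)*Δ*N² = 207360/77
  k=0: +1/(0!*1!*1!*3!*3!*2!) = 1/72
  k=1: −1/(1!*0!*0!*2!*4!*3!) = -1/288
Σ = 1/96  ⇒  CG² = 207360/77*1/96² = 45/154
CG = +√(45/154) = +0.540562

+√(45/154) ≈ +0.540562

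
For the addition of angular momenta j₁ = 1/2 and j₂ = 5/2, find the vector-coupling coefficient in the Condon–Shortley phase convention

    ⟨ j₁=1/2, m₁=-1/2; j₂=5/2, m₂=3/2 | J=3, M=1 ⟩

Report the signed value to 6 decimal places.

j₁+j₂−J=0  J+j₁−j₂=1  J−j₁+j₂=5  j₁+j₂+J+1=7
(j₁±m₁, j₂±m₂, J±M) = (0,1,4,1,4,2)
P² = 192
sum k=0..0:
  [0] +1/24 = 1/24
S = 1/24
C² = P²·S² = 1/3 ; C = +0.577350

+0.577350  (= +√(1/3))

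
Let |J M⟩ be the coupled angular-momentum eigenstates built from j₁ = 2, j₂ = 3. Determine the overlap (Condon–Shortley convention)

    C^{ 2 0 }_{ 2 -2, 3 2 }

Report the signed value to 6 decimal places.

√[5·3!1!3!/8! · 0!4!5!1!2!2!] = √(360/7)
  +(−1)^3/∏(3,0,1,2,0,1)! = -1/12  (running -1/12)
⟨..|..⟩ = √(360/7)·(-1/12) = -0.597614

-0.597614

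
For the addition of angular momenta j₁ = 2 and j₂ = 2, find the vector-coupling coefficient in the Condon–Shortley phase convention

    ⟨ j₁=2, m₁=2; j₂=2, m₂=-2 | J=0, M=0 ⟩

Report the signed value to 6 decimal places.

j₁+j₂−J=4  J+j₁−j₂=0  J−j₁+j₂=0  j₁+j₂+J+1=5
(j₁±m₁, j₂±m₂, J±M) = (4,0,0,4,0,0)
P² = 576/5
sum k=0..0:
  [0] +1/24 = 1/24
S = 1/24
C² = P²·S² = 1/5 ; C = +0.447214

+√(1/5) ≈ +0.447214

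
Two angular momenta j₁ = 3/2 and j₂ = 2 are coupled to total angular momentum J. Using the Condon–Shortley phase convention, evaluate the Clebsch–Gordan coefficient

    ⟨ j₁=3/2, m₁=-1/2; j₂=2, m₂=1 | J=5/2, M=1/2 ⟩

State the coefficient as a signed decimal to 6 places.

-0.597614

√[6·1!2!3!/7! · 1!2!3!1!3!2!] = √(72/35)
  +(−1)^0/∏(0,1,2,3,0,0)! = 1/12  (running 1/12)
  +(−1)^1/∏(1,0,1,2,1,1)! = -1/2  (running -5/12)
⟨..|..⟩ = √(72/35)·(-5/12) = -0.597614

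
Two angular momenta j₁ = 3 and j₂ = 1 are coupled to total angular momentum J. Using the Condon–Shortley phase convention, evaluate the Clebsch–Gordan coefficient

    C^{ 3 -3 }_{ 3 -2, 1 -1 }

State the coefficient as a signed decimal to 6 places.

triangle: 1!×5!×1!/8! = 120/40320
(j±m)!: 1!×5!×0!×2!×0!×6! = 172800
prefactor² = (2J+1)×Δ×N² = 3600
  k=0: +1/(0!×1!×5!×0!×0!×1!) = 1/120
Σ = 1/120  ⇒  CG² = 3600×1/120² = 1/4
CG = +√(1/4) = +0.500000

+√(1/4) ≈ +0.500000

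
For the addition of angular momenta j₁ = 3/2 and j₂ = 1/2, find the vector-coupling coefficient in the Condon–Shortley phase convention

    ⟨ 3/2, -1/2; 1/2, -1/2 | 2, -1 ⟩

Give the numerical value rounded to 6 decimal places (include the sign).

+√(3/4) = +0.866025

j₁+j₂−J=0  J+j₁−j₂=3  J−j₁+j₂=1  j₁+j₂+J+1=5
(j₁±m₁, j₂±m₂, J±M) = (1,2,0,1,1,3)
P² = 3
sum k=0..0:
  [0] +1/2 = 1/2
S = 1/2
C² = P²·S² = 3/4 ; C = +0.866025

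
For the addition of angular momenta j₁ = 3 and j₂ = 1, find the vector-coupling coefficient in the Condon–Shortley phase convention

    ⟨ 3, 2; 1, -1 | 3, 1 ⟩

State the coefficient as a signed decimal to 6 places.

√[7·1!5!1!/8! · 5!1!0!2!4!2!] = √(240)
  +(−1)^0/∏(0,1,1,0,4,1)! = 1/24  (running 1/24)
⟨..|..⟩ = √(240)·(1/24) = +0.645497

+√(5/12) ≈ +0.645497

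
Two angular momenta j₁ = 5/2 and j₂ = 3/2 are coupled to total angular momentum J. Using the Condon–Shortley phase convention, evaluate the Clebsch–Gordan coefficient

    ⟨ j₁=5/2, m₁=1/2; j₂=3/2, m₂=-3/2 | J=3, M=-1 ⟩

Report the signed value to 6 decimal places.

triangle: 1!×4!×2!/8! = 48/40320
(j±m)!: 3!×2!×0!×3!×2!×4! = 3456
prefactor² = (2J+1)×Δ×N² = 144/5
  k=0: +1/(0!×1!×2!×0!×2!×2!) = 1/8
Σ = 1/8  ⇒  CG² = 144/5×1/8² = 9/20
CG = +√(9/20) = +0.670820

+0.670820  (= +√(9/20))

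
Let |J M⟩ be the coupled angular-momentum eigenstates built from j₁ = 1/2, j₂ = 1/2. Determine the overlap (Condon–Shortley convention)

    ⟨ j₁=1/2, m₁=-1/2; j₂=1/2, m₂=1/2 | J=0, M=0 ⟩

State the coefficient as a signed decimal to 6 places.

j₁+j₂−J=1  J+j₁−j₂=0  J−j₁+j₂=0  j₁+j₂+J+1=2
(j₁±m₁, j₂±m₂, J±M) = (0,1,1,0,0,0)
P² = 1/2
sum k=1..1:
  [1] −1/1 = -1
S = -1
C² = P²·S² = 1/2 ; C = -0.707107

-0.707107  (= −√(1/2))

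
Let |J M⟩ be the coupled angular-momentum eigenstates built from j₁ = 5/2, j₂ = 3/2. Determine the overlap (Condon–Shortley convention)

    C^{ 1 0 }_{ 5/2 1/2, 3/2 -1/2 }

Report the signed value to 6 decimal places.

-0.547723  (= −√(3/10))

√[3·3!2!0!/6! · 3!2!1!2!1!1!] = √(6/5)
  +(−1)^1/∏(1,2,1,0,1,0)! = -1/2  (running -1/2)
⟨..|..⟩ = √(6/5)·(-1/2) = -0.547723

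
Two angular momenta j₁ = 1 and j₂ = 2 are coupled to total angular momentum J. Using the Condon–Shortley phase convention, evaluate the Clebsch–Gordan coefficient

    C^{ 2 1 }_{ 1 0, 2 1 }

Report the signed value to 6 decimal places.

-0.408248

j₁+j₂−J=1  J+j₁−j₂=1  J−j₁+j₂=3  j₁+j₂+J+1=6
(j₁±m₁, j₂±m₂, J±M) = (1,1,3,1,3,1)
P² = 3/2
sum k=0..1:
  [0] +1/6 = 1/6
  [1] −1/2 = -1/2
S = -1/3
C² = P²·S² = 1/6 ; C = -0.408248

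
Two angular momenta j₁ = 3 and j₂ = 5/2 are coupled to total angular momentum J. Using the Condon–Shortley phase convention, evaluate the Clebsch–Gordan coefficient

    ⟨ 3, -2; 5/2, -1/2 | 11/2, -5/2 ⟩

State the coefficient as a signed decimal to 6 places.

+√(4/11) = +0.603023

√[12·0!6!5!/12! · 1!5!2!3!3!8!] = √(8294400/11)
  +(−1)^0/∏(0,0,5,2,1,3)! = 1/1440  (running 1/1440)
⟨..|..⟩ = √(8294400/11)·(1/1440) = +0.603023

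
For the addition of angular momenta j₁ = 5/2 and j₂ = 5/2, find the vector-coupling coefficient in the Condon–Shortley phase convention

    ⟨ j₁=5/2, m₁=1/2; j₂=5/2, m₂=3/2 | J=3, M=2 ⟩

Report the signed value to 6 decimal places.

-0.288675  (= −√(1/12))

√[7·2!3!3!/9! · 3!2!4!1!5!1!] = √(48)
  +(−1)^1/∏(1,1,1,3,2,0)! = -1/12  (running -1/12)
  +(−1)^2/∏(2,0,0,2,3,1)! = 1/24  (running -1/24)
⟨..|..⟩ = √(48)·(-1/24) = -0.288675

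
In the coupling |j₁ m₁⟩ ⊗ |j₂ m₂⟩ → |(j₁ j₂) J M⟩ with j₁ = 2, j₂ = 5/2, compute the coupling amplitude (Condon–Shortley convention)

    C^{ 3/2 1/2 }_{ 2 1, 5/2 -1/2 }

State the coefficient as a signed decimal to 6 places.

−√(5/21) ≈ -0.487950

√[4·3!1!2!/7! · 3!1!2!3!2!1!] = √(48/35)
  +(−1)^0/∏(0,3,1,2,0,0)! = 1/12  (running 1/12)
  +(−1)^1/∏(1,2,0,1,1,1)! = -1/2  (running -5/12)
⟨..|..⟩ = √(48/35)·(-5/12) = -0.487950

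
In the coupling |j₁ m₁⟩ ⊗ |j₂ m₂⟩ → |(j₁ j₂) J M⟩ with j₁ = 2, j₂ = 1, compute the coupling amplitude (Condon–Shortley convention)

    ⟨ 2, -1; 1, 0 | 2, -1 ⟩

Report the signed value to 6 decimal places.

triangle: 1!×3!×1!/6! = 6/720
(j±m)!: 1!×3!×1!×1!×1!×3! = 36
prefactor² = (2J+1)×Δ×N² = 3/2
  k=0: +1/(0!×1!×3!×1!×0!×0!) = 1/6
  k=1: −1/(1!×0!×2!×0!×1!×1!) = -1/2
Σ = -1/3  ⇒  CG² = 3/2×(-1/3)² = 1/6
CG = −√(1/6) = -0.408248

-0.408248  (= −√(1/6))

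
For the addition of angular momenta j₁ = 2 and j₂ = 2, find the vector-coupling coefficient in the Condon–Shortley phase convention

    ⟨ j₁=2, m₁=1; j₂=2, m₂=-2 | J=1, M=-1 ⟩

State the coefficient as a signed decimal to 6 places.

j₁+j₂−J=3  J+j₁−j₂=1  J−j₁+j₂=1  j₁+j₂+J+1=6
(j₁±m₁, j₂±m₂, J±M) = (3,1,0,4,0,2)
P² = 36/5
sum k=0..0:
  [0] +1/6 = 1/6
S = 1/6
C² = P²·S² = 1/5 ; C = +0.447214

+√(1/5) ≈ +0.447214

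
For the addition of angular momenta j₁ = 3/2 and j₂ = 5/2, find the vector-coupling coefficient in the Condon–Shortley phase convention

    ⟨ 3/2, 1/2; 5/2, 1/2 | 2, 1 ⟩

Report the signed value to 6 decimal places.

√[5·2!1!3!/7! · 2!1!3!2!3!1!] = √(12/7)
  +(−1)^0/∏(0,2,1,3,0,0)! = 1/12  (running 1/12)
  +(−1)^1/∏(1,1,0,2,1,1)! = -1/2  (running -5/12)
⟨..|..⟩ = √(12/7)·(-5/12) = -0.545545

-0.545545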